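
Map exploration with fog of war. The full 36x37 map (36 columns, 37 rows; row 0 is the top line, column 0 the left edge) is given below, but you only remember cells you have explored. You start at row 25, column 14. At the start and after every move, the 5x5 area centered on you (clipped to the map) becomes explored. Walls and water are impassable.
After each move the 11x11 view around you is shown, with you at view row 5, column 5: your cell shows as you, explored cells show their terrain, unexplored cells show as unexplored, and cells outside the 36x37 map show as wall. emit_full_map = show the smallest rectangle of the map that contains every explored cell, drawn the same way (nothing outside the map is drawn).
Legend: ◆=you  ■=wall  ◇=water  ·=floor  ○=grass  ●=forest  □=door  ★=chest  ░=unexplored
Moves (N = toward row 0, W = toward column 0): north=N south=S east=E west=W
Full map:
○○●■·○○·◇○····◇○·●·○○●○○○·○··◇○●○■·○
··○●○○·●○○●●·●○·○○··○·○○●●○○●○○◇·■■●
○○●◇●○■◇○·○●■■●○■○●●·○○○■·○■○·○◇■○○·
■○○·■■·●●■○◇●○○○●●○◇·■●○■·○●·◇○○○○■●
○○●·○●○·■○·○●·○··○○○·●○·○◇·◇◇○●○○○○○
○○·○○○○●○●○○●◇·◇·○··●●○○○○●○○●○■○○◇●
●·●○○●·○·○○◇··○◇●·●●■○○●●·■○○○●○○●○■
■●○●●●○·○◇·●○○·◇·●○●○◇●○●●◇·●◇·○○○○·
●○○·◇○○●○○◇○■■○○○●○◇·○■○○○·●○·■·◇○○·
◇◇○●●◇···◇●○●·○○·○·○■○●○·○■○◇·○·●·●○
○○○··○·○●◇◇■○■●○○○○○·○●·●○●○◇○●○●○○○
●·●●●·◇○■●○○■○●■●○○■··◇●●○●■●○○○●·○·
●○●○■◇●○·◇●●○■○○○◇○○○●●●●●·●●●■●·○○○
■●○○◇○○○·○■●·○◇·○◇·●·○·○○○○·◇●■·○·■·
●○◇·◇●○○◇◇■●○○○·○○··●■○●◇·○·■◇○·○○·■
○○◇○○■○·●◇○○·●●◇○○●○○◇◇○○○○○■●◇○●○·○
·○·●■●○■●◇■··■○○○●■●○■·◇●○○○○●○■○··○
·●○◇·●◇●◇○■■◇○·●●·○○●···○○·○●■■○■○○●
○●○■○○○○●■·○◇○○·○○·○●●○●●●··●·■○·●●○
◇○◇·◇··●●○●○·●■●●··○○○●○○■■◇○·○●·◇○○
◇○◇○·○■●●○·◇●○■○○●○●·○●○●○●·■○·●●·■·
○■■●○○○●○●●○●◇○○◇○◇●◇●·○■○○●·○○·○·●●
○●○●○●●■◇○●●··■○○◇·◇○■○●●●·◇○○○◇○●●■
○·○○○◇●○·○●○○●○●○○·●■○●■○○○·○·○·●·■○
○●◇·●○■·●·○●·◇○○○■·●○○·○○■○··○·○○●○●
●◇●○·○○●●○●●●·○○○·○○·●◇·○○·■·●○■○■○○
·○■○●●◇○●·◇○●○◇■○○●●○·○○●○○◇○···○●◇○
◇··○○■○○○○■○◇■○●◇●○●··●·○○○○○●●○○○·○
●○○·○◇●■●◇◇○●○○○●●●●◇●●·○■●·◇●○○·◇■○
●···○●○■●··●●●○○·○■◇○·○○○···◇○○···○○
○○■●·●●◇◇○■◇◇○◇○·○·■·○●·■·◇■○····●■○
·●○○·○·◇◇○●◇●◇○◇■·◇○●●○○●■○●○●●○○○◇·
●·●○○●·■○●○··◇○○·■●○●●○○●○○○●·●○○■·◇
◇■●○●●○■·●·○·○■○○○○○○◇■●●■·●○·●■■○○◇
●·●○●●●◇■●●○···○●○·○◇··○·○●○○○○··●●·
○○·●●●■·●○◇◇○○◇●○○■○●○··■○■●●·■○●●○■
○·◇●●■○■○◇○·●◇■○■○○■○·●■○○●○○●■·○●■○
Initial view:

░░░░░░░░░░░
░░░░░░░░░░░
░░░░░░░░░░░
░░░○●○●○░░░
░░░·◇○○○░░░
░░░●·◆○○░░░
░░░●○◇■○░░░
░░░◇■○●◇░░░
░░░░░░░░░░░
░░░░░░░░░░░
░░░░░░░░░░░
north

░░░░░░░░░░░
░░░░░░░░░░░
░░░░░░░░░░░
░░░··■○○░░░
░░░○●○●○░░░
░░░·◇◆○○░░░
░░░●·○○○░░░
░░░●○◇■○░░░
░░░◇■○●◇░░░
░░░░░░░░░░░
░░░░░░░░░░░

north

░░░░░░░░░░░
░░░░░░░░░░░
░░░░░░░░░░░
░░░●◇○○◇░░░
░░░··■○○░░░
░░░○●◆●○░░░
░░░·◇○○○░░░
░░░●·○○○░░░
░░░●○◇■○░░░
░░░◇■○●◇░░░
░░░░░░░░░░░

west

░░░░░░░░░░░
░░░░░░░░░░░
░░░░░░░░░░░
░░░○●◇○○◇░░
░░░●··■○○░░
░░░○○◆○●○░░
░░░●·◇○○○░░
░░░●●·○○○░░
░░░░●○◇■○░░
░░░░◇■○●◇░░
░░░░░░░░░░░

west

░░░░░░░░░░░
░░░░░░░░░░░
░░░░░░░░░░░
░░░●○●◇○○◇░
░░░●●··■○○░
░░░●○◆●○●○░
░░░○●·◇○○○░
░░░●●●·○○○░
░░░░░●○◇■○░
░░░░░◇■○●◇░
░░░░░░░░░░░

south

░░░░░░░░░░░
░░░░░░░░░░░
░░░●○●◇○○◇░
░░░●●··■○○░
░░░●○○●○●○░
░░░○●◆◇○○○░
░░░●●●·○○○░
░░░◇○●○◇■○░
░░░░░◇■○●◇░
░░░░░░░░░░░
░░░░░░░░░░░

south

░░░░░░░░░░░
░░░●○●◇○○◇░
░░░●●··■○○░
░░░●○○●○●○░
░░░○●·◇○○○░
░░░●●◆·○○○░
░░░◇○●○◇■○░
░░░■○◇■○●◇░
░░░░░░░░░░░
░░░░░░░░░░░
░░░░░░░░░░░

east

░░░░░░░░░░░
░░●○●◇○○◇░░
░░●●··■○○░░
░░●○○●○●○░░
░░○●·◇○○○░░
░░●●●◆○○○░░
░░◇○●○◇■○░░
░░■○◇■○●◇░░
░░░░░░░░░░░
░░░░░░░░░░░
░░░░░░░░░░░

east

░░░░░░░░░░░
░●○●◇○○◇░░░
░●●··■○○░░░
░●○○●○●○░░░
░○●·◇○○○░░░
░●●●·◆○○░░░
░◇○●○◇■○░░░
░■○◇■○●◇░░░
░░░░░░░░░░░
░░░░░░░░░░░
░░░░░░░░░░░

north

░░░░░░░░░░░
░░░░░░░░░░░
░●○●◇○○◇░░░
░●●··■○○░░░
░●○○●○●○░░░
░○●·◇◆○○░░░
░●●●·○○○░░░
░◇○●○◇■○░░░
░■○◇■○●◇░░░
░░░░░░░░░░░
░░░░░░░░░░░

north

░░░░░░░░░░░
░░░░░░░░░░░
░░░░░░░░░░░
░●○●◇○○◇░░░
░●●··■○○░░░
░●○○●◆●○░░░
░○●·◇○○○░░░
░●●●·○○○░░░
░◇○●○◇■○░░░
░■○◇■○●◇░░░
░░░░░░░░░░░

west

░░░░░░░░░░░
░░░░░░░░░░░
░░░░░░░░░░░
░░●○●◇○○◇░░
░░●●··■○○░░
░░●○○◆○●○░░
░░○●·◇○○○░░
░░●●●·○○○░░
░░◇○●○◇■○░░
░░■○◇■○●◇░░
░░░░░░░░░░░

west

░░░░░░░░░░░
░░░░░░░░░░░
░░░░░░░░░░░
░░░●○●◇○○◇░
░░░●●··■○○░
░░░●○◆●○●○░
░░░○●·◇○○○░
░░░●●●·○○○░
░░░◇○●○◇■○░
░░░■○◇■○●◇░
░░░░░░░░░░░

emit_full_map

●○●◇○○◇
●●··■○○
●○◆●○●○
○●·◇○○○
●●●·○○○
◇○●○◇■○
■○◇■○●◇

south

░░░░░░░░░░░
░░░░░░░░░░░
░░░●○●◇○○◇░
░░░●●··■○○░
░░░●○○●○●○░
░░░○●◆◇○○○░
░░░●●●·○○○░
░░░◇○●○◇■○░
░░░■○◇■○●◇░
░░░░░░░░░░░
░░░░░░░░░░░

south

░░░░░░░░░░░
░░░●○●◇○○◇░
░░░●●··■○○░
░░░●○○●○●○░
░░░○●·◇○○○░
░░░●●◆·○○○░
░░░◇○●○◇■○░
░░░■○◇■○●◇░
░░░░░░░░░░░
░░░░░░░░░░░
░░░░░░░░░░░

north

░░░░░░░░░░░
░░░░░░░░░░░
░░░●○●◇○○◇░
░░░●●··■○○░
░░░●○○●○●○░
░░░○●◆◇○○○░
░░░●●●·○○○░
░░░◇○●○◇■○░
░░░■○◇■○●◇░
░░░░░░░░░░░
░░░░░░░░░░░

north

░░░░░░░░░░░
░░░░░░░░░░░
░░░░░░░░░░░
░░░●○●◇○○◇░
░░░●●··■○○░
░░░●○◆●○●○░
░░░○●·◇○○○░
░░░●●●·○○○░
░░░◇○●○◇■○░
░░░■○◇■○●◇░
░░░░░░░░░░░

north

░░░░░░░░░░░
░░░░░░░░░░░
░░░░░░░░░░░
░░░·◇●○■░░░
░░░●○●◇○○◇░
░░░●●◆·■○○░
░░░●○○●○●○░
░░░○●·◇○○○░
░░░●●●·○○○░
░░░◇○●○◇■○░
░░░■○◇■○●◇░

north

░░░░░░░░░░░
░░░░░░░░░░░
░░░░░░░░░░░
░░░●○·●■░░░
░░░·◇●○■░░░
░░░●○◆◇○○◇░
░░░●●··■○○░
░░░●○○●○●○░
░░░○●·◇○○○░
░░░●●●·○○○░
░░░◇○●○◇■○░

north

░░░░░░░░░░░
░░░░░░░░░░░
░░░░░░░░░░░
░░░·○◇○○░░░
░░░●○·●■░░░
░░░·◇◆○■░░░
░░░●○●◇○○◇░
░░░●●··■○○░
░░░●○○●○●○░
░░░○●·◇○○○░
░░░●●●·○○○░

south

░░░░░░░░░░░
░░░░░░░░░░░
░░░·○◇○○░░░
░░░●○·●■░░░
░░░·◇●○■░░░
░░░●○◆◇○○◇░
░░░●●··■○○░
░░░●○○●○●○░
░░░○●·◇○○○░
░░░●●●·○○○░
░░░◇○●○◇■○░

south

░░░░░░░░░░░
░░░·○◇○○░░░
░░░●○·●■░░░
░░░·◇●○■░░░
░░░●○●◇○○◇░
░░░●●◆·■○○░
░░░●○○●○●○░
░░░○●·◇○○○░
░░░●●●·○○○░
░░░◇○●○◇■○░
░░░■○◇■○●◇░

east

░░░░░░░░░░░
░░·○◇○○░░░░
░░●○·●■░░░░
░░·◇●○■○░░░
░░●○●◇○○◇░░
░░●●·◆■○○░░
░░●○○●○●○░░
░░○●·◇○○○░░
░░●●●·○○○░░
░░◇○●○◇■○░░
░░■○◇■○●◇░░

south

░░·○◇○○░░░░
░░●○·●■░░░░
░░·◇●○■○░░░
░░●○●◇○○◇░░
░░●●··■○○░░
░░●○○◆○●○░░
░░○●·◇○○○░░
░░●●●·○○○░░
░░◇○●○◇■○░░
░░■○◇■○●◇░░
░░░░░░░░░░░

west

░░░·○◇○○░░░
░░░●○·●■░░░
░░░·◇●○■○░░
░░░●○●◇○○◇░
░░░●●··■○○░
░░░●○◆●○●○░
░░░○●·◇○○○░
░░░●●●·○○○░
░░░◇○●○◇■○░
░░░■○◇■○●◇░
░░░░░░░░░░░

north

░░░░░░░░░░░
░░░·○◇○○░░░
░░░●○·●■░░░
░░░·◇●○■○░░
░░░●○●◇○○◇░
░░░●●◆·■○○░
░░░●○○●○●○░
░░░○●·◇○○○░
░░░●●●·○○○░
░░░◇○●○◇■○░
░░░■○◇■○●◇░

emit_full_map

·○◇○○░░
●○·●■░░
·◇●○■○░
●○●◇○○◇
●●◆·■○○
●○○●○●○
○●·◇○○○
●●●·○○○
◇○●○◇■○
■○◇■○●◇

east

░░░░░░░░░░░
░░·○◇○○░░░░
░░●○·●■░░░░
░░·◇●○■○░░░
░░●○●◇○○◇░░
░░●●·◆■○○░░
░░●○○●○●○░░
░░○●·◇○○○░░
░░●●●·○○○░░
░░◇○●○◇■○░░
░░■○◇■○●◇░░

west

░░░░░░░░░░░
░░░·○◇○○░░░
░░░●○·●■░░░
░░░·◇●○■○░░
░░░●○●◇○○◇░
░░░●●◆·■○○░
░░░●○○●○●○░
░░░○●·◇○○○░
░░░●●●·○○○░
░░░◇○●○◇■○░
░░░■○◇■○●◇░

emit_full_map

·○◇○○░░
●○·●■░░
·◇●○■○░
●○●◇○○◇
●●◆·■○○
●○○●○●○
○●·◇○○○
●●●·○○○
◇○●○◇■○
■○◇■○●◇


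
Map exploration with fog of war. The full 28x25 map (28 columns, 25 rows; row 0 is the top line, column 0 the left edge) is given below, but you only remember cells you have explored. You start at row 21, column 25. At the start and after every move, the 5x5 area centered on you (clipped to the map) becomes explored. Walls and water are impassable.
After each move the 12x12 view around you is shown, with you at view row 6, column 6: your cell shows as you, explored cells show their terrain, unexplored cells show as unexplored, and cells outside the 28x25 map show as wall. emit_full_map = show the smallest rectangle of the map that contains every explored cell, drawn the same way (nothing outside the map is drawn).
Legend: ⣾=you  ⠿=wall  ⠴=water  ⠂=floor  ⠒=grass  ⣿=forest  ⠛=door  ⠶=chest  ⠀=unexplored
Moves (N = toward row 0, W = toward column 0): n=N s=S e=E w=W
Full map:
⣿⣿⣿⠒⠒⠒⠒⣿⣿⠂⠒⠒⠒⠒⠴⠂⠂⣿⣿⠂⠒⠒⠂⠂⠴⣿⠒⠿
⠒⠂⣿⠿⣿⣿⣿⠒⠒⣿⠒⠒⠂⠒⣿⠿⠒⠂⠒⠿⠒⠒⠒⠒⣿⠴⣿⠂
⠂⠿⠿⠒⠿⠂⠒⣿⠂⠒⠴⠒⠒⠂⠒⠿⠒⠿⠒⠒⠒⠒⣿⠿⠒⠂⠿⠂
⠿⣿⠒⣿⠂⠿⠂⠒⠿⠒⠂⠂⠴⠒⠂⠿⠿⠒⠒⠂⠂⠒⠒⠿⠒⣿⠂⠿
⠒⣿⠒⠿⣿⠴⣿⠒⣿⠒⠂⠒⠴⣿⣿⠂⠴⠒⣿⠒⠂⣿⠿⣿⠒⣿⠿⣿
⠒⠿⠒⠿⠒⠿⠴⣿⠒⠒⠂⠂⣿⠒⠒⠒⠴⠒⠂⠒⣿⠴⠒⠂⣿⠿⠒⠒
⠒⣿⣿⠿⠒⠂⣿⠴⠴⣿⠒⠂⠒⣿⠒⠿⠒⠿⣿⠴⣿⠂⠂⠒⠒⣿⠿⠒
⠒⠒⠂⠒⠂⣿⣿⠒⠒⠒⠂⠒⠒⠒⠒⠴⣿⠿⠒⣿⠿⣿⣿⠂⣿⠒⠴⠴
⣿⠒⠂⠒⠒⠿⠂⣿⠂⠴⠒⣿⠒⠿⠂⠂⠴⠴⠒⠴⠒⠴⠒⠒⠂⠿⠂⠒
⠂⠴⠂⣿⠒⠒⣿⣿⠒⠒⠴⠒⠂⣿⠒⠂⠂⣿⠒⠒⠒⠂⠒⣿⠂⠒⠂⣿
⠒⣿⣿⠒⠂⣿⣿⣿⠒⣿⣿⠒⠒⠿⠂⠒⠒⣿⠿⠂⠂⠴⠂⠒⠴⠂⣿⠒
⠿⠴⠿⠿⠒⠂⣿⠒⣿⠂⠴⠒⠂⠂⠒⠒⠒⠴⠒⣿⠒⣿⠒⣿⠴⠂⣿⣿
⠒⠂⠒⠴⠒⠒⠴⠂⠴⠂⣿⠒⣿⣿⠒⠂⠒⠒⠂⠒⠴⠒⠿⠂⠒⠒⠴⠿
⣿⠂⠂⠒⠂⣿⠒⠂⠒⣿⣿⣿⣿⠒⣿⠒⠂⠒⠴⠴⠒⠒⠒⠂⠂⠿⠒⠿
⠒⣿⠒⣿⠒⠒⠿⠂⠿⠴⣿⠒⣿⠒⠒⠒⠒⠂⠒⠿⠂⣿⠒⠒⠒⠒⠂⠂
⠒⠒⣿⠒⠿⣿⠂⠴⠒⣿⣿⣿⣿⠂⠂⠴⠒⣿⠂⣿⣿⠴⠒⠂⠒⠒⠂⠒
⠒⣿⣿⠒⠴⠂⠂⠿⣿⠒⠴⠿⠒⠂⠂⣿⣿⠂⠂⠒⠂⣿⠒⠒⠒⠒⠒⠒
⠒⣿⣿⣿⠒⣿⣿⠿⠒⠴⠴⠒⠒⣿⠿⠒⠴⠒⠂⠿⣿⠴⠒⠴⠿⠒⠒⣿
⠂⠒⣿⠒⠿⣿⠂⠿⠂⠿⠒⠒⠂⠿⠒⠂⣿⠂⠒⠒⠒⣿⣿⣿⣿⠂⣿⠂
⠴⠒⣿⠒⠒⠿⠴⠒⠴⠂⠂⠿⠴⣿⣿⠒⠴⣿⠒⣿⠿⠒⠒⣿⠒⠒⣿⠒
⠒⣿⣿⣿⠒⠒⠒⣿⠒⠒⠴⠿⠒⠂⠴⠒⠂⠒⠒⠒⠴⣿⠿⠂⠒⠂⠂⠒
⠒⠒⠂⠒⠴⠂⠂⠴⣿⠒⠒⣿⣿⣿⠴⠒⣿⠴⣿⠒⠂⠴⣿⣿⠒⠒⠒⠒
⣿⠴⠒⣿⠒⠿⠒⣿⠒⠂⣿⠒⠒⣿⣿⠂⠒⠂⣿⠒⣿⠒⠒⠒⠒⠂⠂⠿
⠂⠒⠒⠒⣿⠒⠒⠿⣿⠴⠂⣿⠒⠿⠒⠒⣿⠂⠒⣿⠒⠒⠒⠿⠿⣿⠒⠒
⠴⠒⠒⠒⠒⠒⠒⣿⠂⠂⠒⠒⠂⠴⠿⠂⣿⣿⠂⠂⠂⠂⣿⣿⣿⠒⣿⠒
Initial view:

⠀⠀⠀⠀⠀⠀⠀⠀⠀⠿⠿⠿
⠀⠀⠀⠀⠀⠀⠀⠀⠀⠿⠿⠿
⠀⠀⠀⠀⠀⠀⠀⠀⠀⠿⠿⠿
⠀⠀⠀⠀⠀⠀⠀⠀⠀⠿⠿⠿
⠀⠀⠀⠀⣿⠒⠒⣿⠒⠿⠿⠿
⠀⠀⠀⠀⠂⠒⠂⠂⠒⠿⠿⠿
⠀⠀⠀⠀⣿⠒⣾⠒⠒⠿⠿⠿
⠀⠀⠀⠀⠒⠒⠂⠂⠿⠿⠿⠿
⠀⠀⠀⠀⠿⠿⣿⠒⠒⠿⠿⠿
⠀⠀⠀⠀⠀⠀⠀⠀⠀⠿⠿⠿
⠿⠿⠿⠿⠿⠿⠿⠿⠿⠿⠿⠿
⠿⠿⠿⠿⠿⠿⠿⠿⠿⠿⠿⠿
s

⠀⠀⠀⠀⠀⠀⠀⠀⠀⠿⠿⠿
⠀⠀⠀⠀⠀⠀⠀⠀⠀⠿⠿⠿
⠀⠀⠀⠀⠀⠀⠀⠀⠀⠿⠿⠿
⠀⠀⠀⠀⣿⠒⠒⣿⠒⠿⠿⠿
⠀⠀⠀⠀⠂⠒⠂⠂⠒⠿⠿⠿
⠀⠀⠀⠀⣿⠒⠒⠒⠒⠿⠿⠿
⠀⠀⠀⠀⠒⠒⣾⠂⠿⠿⠿⠿
⠀⠀⠀⠀⠿⠿⣿⠒⠒⠿⠿⠿
⠀⠀⠀⠀⣿⣿⠒⣿⠒⠿⠿⠿
⠿⠿⠿⠿⠿⠿⠿⠿⠿⠿⠿⠿
⠿⠿⠿⠿⠿⠿⠿⠿⠿⠿⠿⠿
⠿⠿⠿⠿⠿⠿⠿⠿⠿⠿⠿⠿

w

⠀⠀⠀⠀⠀⠀⠀⠀⠀⠀⠿⠿
⠀⠀⠀⠀⠀⠀⠀⠀⠀⠀⠿⠿
⠀⠀⠀⠀⠀⠀⠀⠀⠀⠀⠿⠿
⠀⠀⠀⠀⠀⣿⠒⠒⣿⠒⠿⠿
⠀⠀⠀⠀⠿⠂⠒⠂⠂⠒⠿⠿
⠀⠀⠀⠀⣿⣿⠒⠒⠒⠒⠿⠿
⠀⠀⠀⠀⠒⠒⣾⠂⠂⠿⠿⠿
⠀⠀⠀⠀⠒⠿⠿⣿⠒⠒⠿⠿
⠀⠀⠀⠀⣿⣿⣿⠒⣿⠒⠿⠿
⠿⠿⠿⠿⠿⠿⠿⠿⠿⠿⠿⠿
⠿⠿⠿⠿⠿⠿⠿⠿⠿⠿⠿⠿
⠿⠿⠿⠿⠿⠿⠿⠿⠿⠿⠿⠿

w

⠀⠀⠀⠀⠀⠀⠀⠀⠀⠀⠀⠿
⠀⠀⠀⠀⠀⠀⠀⠀⠀⠀⠀⠿
⠀⠀⠀⠀⠀⠀⠀⠀⠀⠀⠀⠿
⠀⠀⠀⠀⠀⠀⣿⠒⠒⣿⠒⠿
⠀⠀⠀⠀⣿⠿⠂⠒⠂⠂⠒⠿
⠀⠀⠀⠀⠴⣿⣿⠒⠒⠒⠒⠿
⠀⠀⠀⠀⠒⠒⣾⠒⠂⠂⠿⠿
⠀⠀⠀⠀⠒⠒⠿⠿⣿⠒⠒⠿
⠀⠀⠀⠀⠂⣿⣿⣿⠒⣿⠒⠿
⠿⠿⠿⠿⠿⠿⠿⠿⠿⠿⠿⠿
⠿⠿⠿⠿⠿⠿⠿⠿⠿⠿⠿⠿
⠿⠿⠿⠿⠿⠿⠿⠿⠿⠿⠿⠿

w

⠀⠀⠀⠀⠀⠀⠀⠀⠀⠀⠀⠀
⠀⠀⠀⠀⠀⠀⠀⠀⠀⠀⠀⠀
⠀⠀⠀⠀⠀⠀⠀⠀⠀⠀⠀⠀
⠀⠀⠀⠀⠀⠀⠀⣿⠒⠒⣿⠒
⠀⠀⠀⠀⠴⣿⠿⠂⠒⠂⠂⠒
⠀⠀⠀⠀⠂⠴⣿⣿⠒⠒⠒⠒
⠀⠀⠀⠀⣿⠒⣾⠒⠒⠂⠂⠿
⠀⠀⠀⠀⠒⠒⠒⠿⠿⣿⠒⠒
⠀⠀⠀⠀⠂⠂⣿⣿⣿⠒⣿⠒
⠿⠿⠿⠿⠿⠿⠿⠿⠿⠿⠿⠿
⠿⠿⠿⠿⠿⠿⠿⠿⠿⠿⠿⠿
⠿⠿⠿⠿⠿⠿⠿⠿⠿⠿⠿⠿

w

⠀⠀⠀⠀⠀⠀⠀⠀⠀⠀⠀⠀
⠀⠀⠀⠀⠀⠀⠀⠀⠀⠀⠀⠀
⠀⠀⠀⠀⠀⠀⠀⠀⠀⠀⠀⠀
⠀⠀⠀⠀⠀⠀⠀⠀⣿⠒⠒⣿
⠀⠀⠀⠀⠒⠴⣿⠿⠂⠒⠂⠂
⠀⠀⠀⠀⠒⠂⠴⣿⣿⠒⠒⠒
⠀⠀⠀⠀⠒⣿⣾⠒⠒⠒⠂⠂
⠀⠀⠀⠀⣿⠒⠒⠒⠿⠿⣿⠒
⠀⠀⠀⠀⠂⠂⠂⣿⣿⣿⠒⣿
⠿⠿⠿⠿⠿⠿⠿⠿⠿⠿⠿⠿
⠿⠿⠿⠿⠿⠿⠿⠿⠿⠿⠿⠿
⠿⠿⠿⠿⠿⠿⠿⠿⠿⠿⠿⠿

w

⠀⠀⠀⠀⠀⠀⠀⠀⠀⠀⠀⠀
⠀⠀⠀⠀⠀⠀⠀⠀⠀⠀⠀⠀
⠀⠀⠀⠀⠀⠀⠀⠀⠀⠀⠀⠀
⠀⠀⠀⠀⠀⠀⠀⠀⠀⣿⠒⠒
⠀⠀⠀⠀⠒⠒⠴⣿⠿⠂⠒⠂
⠀⠀⠀⠀⣿⠒⠂⠴⣿⣿⠒⠒
⠀⠀⠀⠀⣿⠒⣾⠒⠒⠒⠒⠂
⠀⠀⠀⠀⠒⣿⠒⠒⠒⠿⠿⣿
⠀⠀⠀⠀⠂⠂⠂⠂⣿⣿⣿⠒
⠿⠿⠿⠿⠿⠿⠿⠿⠿⠿⠿⠿
⠿⠿⠿⠿⠿⠿⠿⠿⠿⠿⠿⠿
⠿⠿⠿⠿⠿⠿⠿⠿⠿⠿⠿⠿

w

⠀⠀⠀⠀⠀⠀⠀⠀⠀⠀⠀⠀
⠀⠀⠀⠀⠀⠀⠀⠀⠀⠀⠀⠀
⠀⠀⠀⠀⠀⠀⠀⠀⠀⠀⠀⠀
⠀⠀⠀⠀⠀⠀⠀⠀⠀⠀⣿⠒
⠀⠀⠀⠀⠒⠒⠒⠴⣿⠿⠂⠒
⠀⠀⠀⠀⠴⣿⠒⠂⠴⣿⣿⠒
⠀⠀⠀⠀⠂⣿⣾⣿⠒⠒⠒⠒
⠀⠀⠀⠀⠂⠒⣿⠒⠒⠒⠿⠿
⠀⠀⠀⠀⣿⠂⠂⠂⠂⣿⣿⣿
⠿⠿⠿⠿⠿⠿⠿⠿⠿⠿⠿⠿
⠿⠿⠿⠿⠿⠿⠿⠿⠿⠿⠿⠿
⠿⠿⠿⠿⠿⠿⠿⠿⠿⠿⠿⠿

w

⠀⠀⠀⠀⠀⠀⠀⠀⠀⠀⠀⠀
⠀⠀⠀⠀⠀⠀⠀⠀⠀⠀⠀⠀
⠀⠀⠀⠀⠀⠀⠀⠀⠀⠀⠀⠀
⠀⠀⠀⠀⠀⠀⠀⠀⠀⠀⠀⣿
⠀⠀⠀⠀⠂⠒⠒⠒⠴⣿⠿⠂
⠀⠀⠀⠀⣿⠴⣿⠒⠂⠴⣿⣿
⠀⠀⠀⠀⠒⠂⣾⠒⣿⠒⠒⠒
⠀⠀⠀⠀⣿⠂⠒⣿⠒⠒⠒⠿
⠀⠀⠀⠀⣿⣿⠂⠂⠂⠂⣿⣿
⠿⠿⠿⠿⠿⠿⠿⠿⠿⠿⠿⠿
⠿⠿⠿⠿⠿⠿⠿⠿⠿⠿⠿⠿
⠿⠿⠿⠿⠿⠿⠿⠿⠿⠿⠿⠿

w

⠀⠀⠀⠀⠀⠀⠀⠀⠀⠀⠀⠀
⠀⠀⠀⠀⠀⠀⠀⠀⠀⠀⠀⠀
⠀⠀⠀⠀⠀⠀⠀⠀⠀⠀⠀⠀
⠀⠀⠀⠀⠀⠀⠀⠀⠀⠀⠀⠀
⠀⠀⠀⠀⠒⠂⠒⠒⠒⠴⣿⠿
⠀⠀⠀⠀⠒⣿⠴⣿⠒⠂⠴⣿
⠀⠀⠀⠀⠂⠒⣾⣿⠒⣿⠒⠒
⠀⠀⠀⠀⠒⣿⠂⠒⣿⠒⠒⠒
⠀⠀⠀⠀⠂⣿⣿⠂⠂⠂⠂⣿
⠿⠿⠿⠿⠿⠿⠿⠿⠿⠿⠿⠿
⠿⠿⠿⠿⠿⠿⠿⠿⠿⠿⠿⠿
⠿⠿⠿⠿⠿⠿⠿⠿⠿⠿⠿⠿

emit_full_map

⠀⠀⠀⠀⠀⠀⠀⠀⣿⠒⠒⣿⠒
⠒⠂⠒⠒⠒⠴⣿⠿⠂⠒⠂⠂⠒
⠒⣿⠴⣿⠒⠂⠴⣿⣿⠒⠒⠒⠒
⠂⠒⣾⣿⠒⣿⠒⠒⠒⠒⠂⠂⠿
⠒⣿⠂⠒⣿⠒⠒⠒⠿⠿⣿⠒⠒
⠂⣿⣿⠂⠂⠂⠂⣿⣿⣿⠒⣿⠒

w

⠀⠀⠀⠀⠀⠀⠀⠀⠀⠀⠀⠀
⠀⠀⠀⠀⠀⠀⠀⠀⠀⠀⠀⠀
⠀⠀⠀⠀⠀⠀⠀⠀⠀⠀⠀⠀
⠀⠀⠀⠀⠀⠀⠀⠀⠀⠀⠀⠀
⠀⠀⠀⠀⠴⠒⠂⠒⠒⠒⠴⣿
⠀⠀⠀⠀⠴⠒⣿⠴⣿⠒⠂⠴
⠀⠀⠀⠀⣿⠂⣾⠂⣿⠒⣿⠒
⠀⠀⠀⠀⠒⠒⣿⠂⠒⣿⠒⠒
⠀⠀⠀⠀⠿⠂⣿⣿⠂⠂⠂⠂
⠿⠿⠿⠿⠿⠿⠿⠿⠿⠿⠿⠿
⠿⠿⠿⠿⠿⠿⠿⠿⠿⠿⠿⠿
⠿⠿⠿⠿⠿⠿⠿⠿⠿⠿⠿⠿

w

⠀⠀⠀⠀⠀⠀⠀⠀⠀⠀⠀⠀
⠀⠀⠀⠀⠀⠀⠀⠀⠀⠀⠀⠀
⠀⠀⠀⠀⠀⠀⠀⠀⠀⠀⠀⠀
⠀⠀⠀⠀⠀⠀⠀⠀⠀⠀⠀⠀
⠀⠀⠀⠀⠂⠴⠒⠂⠒⠒⠒⠴
⠀⠀⠀⠀⣿⠴⠒⣿⠴⣿⠒⠂
⠀⠀⠀⠀⣿⣿⣾⠒⠂⣿⠒⣿
⠀⠀⠀⠀⠿⠒⠒⣿⠂⠒⣿⠒
⠀⠀⠀⠀⠴⠿⠂⣿⣿⠂⠂⠂
⠿⠿⠿⠿⠿⠿⠿⠿⠿⠿⠿⠿
⠿⠿⠿⠿⠿⠿⠿⠿⠿⠿⠿⠿
⠿⠿⠿⠿⠿⠿⠿⠿⠿⠿⠿⠿

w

⠀⠀⠀⠀⠀⠀⠀⠀⠀⠀⠀⠀
⠀⠀⠀⠀⠀⠀⠀⠀⠀⠀⠀⠀
⠀⠀⠀⠀⠀⠀⠀⠀⠀⠀⠀⠀
⠀⠀⠀⠀⠀⠀⠀⠀⠀⠀⠀⠀
⠀⠀⠀⠀⠒⠂⠴⠒⠂⠒⠒⠒
⠀⠀⠀⠀⣿⣿⠴⠒⣿⠴⣿⠒
⠀⠀⠀⠀⠒⣿⣾⠂⠒⠂⣿⠒
⠀⠀⠀⠀⠒⠿⠒⠒⣿⠂⠒⣿
⠀⠀⠀⠀⠂⠴⠿⠂⣿⣿⠂⠂
⠿⠿⠿⠿⠿⠿⠿⠿⠿⠿⠿⠿
⠿⠿⠿⠿⠿⠿⠿⠿⠿⠿⠿⠿
⠿⠿⠿⠿⠿⠿⠿⠿⠿⠿⠿⠿

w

⠀⠀⠀⠀⠀⠀⠀⠀⠀⠀⠀⠀
⠀⠀⠀⠀⠀⠀⠀⠀⠀⠀⠀⠀
⠀⠀⠀⠀⠀⠀⠀⠀⠀⠀⠀⠀
⠀⠀⠀⠀⠀⠀⠀⠀⠀⠀⠀⠀
⠀⠀⠀⠀⠿⠒⠂⠴⠒⠂⠒⠒
⠀⠀⠀⠀⣿⣿⣿⠴⠒⣿⠴⣿
⠀⠀⠀⠀⠒⠒⣾⣿⠂⠒⠂⣿
⠀⠀⠀⠀⣿⠒⠿⠒⠒⣿⠂⠒
⠀⠀⠀⠀⠒⠂⠴⠿⠂⣿⣿⠂
⠿⠿⠿⠿⠿⠿⠿⠿⠿⠿⠿⠿
⠿⠿⠿⠿⠿⠿⠿⠿⠿⠿⠿⠿
⠿⠿⠿⠿⠿⠿⠿⠿⠿⠿⠿⠿

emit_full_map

⠀⠀⠀⠀⠀⠀⠀⠀⠀⠀⠀⠀⣿⠒⠒⣿⠒
⠿⠒⠂⠴⠒⠂⠒⠒⠒⠴⣿⠿⠂⠒⠂⠂⠒
⣿⣿⣿⠴⠒⣿⠴⣿⠒⠂⠴⣿⣿⠒⠒⠒⠒
⠒⠒⣾⣿⠂⠒⠂⣿⠒⣿⠒⠒⠒⠒⠂⠂⠿
⣿⠒⠿⠒⠒⣿⠂⠒⣿⠒⠒⠒⠿⠿⣿⠒⠒
⠒⠂⠴⠿⠂⣿⣿⠂⠂⠂⠂⣿⣿⣿⠒⣿⠒

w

⠀⠀⠀⠀⠀⠀⠀⠀⠀⠀⠀⠀
⠀⠀⠀⠀⠀⠀⠀⠀⠀⠀⠀⠀
⠀⠀⠀⠀⠀⠀⠀⠀⠀⠀⠀⠀
⠀⠀⠀⠀⠀⠀⠀⠀⠀⠀⠀⠀
⠀⠀⠀⠀⠴⠿⠒⠂⠴⠒⠂⠒
⠀⠀⠀⠀⠒⣿⣿⣿⠴⠒⣿⠴
⠀⠀⠀⠀⣿⠒⣾⣿⣿⠂⠒⠂
⠀⠀⠀⠀⠂⣿⠒⠿⠒⠒⣿⠂
⠀⠀⠀⠀⠒⠒⠂⠴⠿⠂⣿⣿
⠿⠿⠿⠿⠿⠿⠿⠿⠿⠿⠿⠿
⠿⠿⠿⠿⠿⠿⠿⠿⠿⠿⠿⠿
⠿⠿⠿⠿⠿⠿⠿⠿⠿⠿⠿⠿

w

⠀⠀⠀⠀⠀⠀⠀⠀⠀⠀⠀⠀
⠀⠀⠀⠀⠀⠀⠀⠀⠀⠀⠀⠀
⠀⠀⠀⠀⠀⠀⠀⠀⠀⠀⠀⠀
⠀⠀⠀⠀⠀⠀⠀⠀⠀⠀⠀⠀
⠀⠀⠀⠀⠒⠴⠿⠒⠂⠴⠒⠂
⠀⠀⠀⠀⠒⠒⣿⣿⣿⠴⠒⣿
⠀⠀⠀⠀⠂⣿⣾⠒⣿⣿⠂⠒
⠀⠀⠀⠀⠴⠂⣿⠒⠿⠒⠒⣿
⠀⠀⠀⠀⠂⠒⠒⠂⠴⠿⠂⣿
⠿⠿⠿⠿⠿⠿⠿⠿⠿⠿⠿⠿
⠿⠿⠿⠿⠿⠿⠿⠿⠿⠿⠿⠿
⠿⠿⠿⠿⠿⠿⠿⠿⠿⠿⠿⠿

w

⠀⠀⠀⠀⠀⠀⠀⠀⠀⠀⠀⠀
⠀⠀⠀⠀⠀⠀⠀⠀⠀⠀⠀⠀
⠀⠀⠀⠀⠀⠀⠀⠀⠀⠀⠀⠀
⠀⠀⠀⠀⠀⠀⠀⠀⠀⠀⠀⠀
⠀⠀⠀⠀⠒⠒⠴⠿⠒⠂⠴⠒
⠀⠀⠀⠀⣿⠒⠒⣿⣿⣿⠴⠒
⠀⠀⠀⠀⠒⠂⣾⠒⠒⣿⣿⠂
⠀⠀⠀⠀⣿⠴⠂⣿⠒⠿⠒⠒
⠀⠀⠀⠀⠂⠂⠒⠒⠂⠴⠿⠂
⠿⠿⠿⠿⠿⠿⠿⠿⠿⠿⠿⠿
⠿⠿⠿⠿⠿⠿⠿⠿⠿⠿⠿⠿
⠿⠿⠿⠿⠿⠿⠿⠿⠿⠿⠿⠿

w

⠀⠀⠀⠀⠀⠀⠀⠀⠀⠀⠀⠀
⠀⠀⠀⠀⠀⠀⠀⠀⠀⠀⠀⠀
⠀⠀⠀⠀⠀⠀⠀⠀⠀⠀⠀⠀
⠀⠀⠀⠀⠀⠀⠀⠀⠀⠀⠀⠀
⠀⠀⠀⠀⣿⠒⠒⠴⠿⠒⠂⠴
⠀⠀⠀⠀⠴⣿⠒⠒⣿⣿⣿⠴
⠀⠀⠀⠀⣿⠒⣾⣿⠒⠒⣿⣿
⠀⠀⠀⠀⠿⣿⠴⠂⣿⠒⠿⠒
⠀⠀⠀⠀⣿⠂⠂⠒⠒⠂⠴⠿
⠿⠿⠿⠿⠿⠿⠿⠿⠿⠿⠿⠿
⠿⠿⠿⠿⠿⠿⠿⠿⠿⠿⠿⠿
⠿⠿⠿⠿⠿⠿⠿⠿⠿⠿⠿⠿

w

⠀⠀⠀⠀⠀⠀⠀⠀⠀⠀⠀⠀
⠀⠀⠀⠀⠀⠀⠀⠀⠀⠀⠀⠀
⠀⠀⠀⠀⠀⠀⠀⠀⠀⠀⠀⠀
⠀⠀⠀⠀⠀⠀⠀⠀⠀⠀⠀⠀
⠀⠀⠀⠀⠒⣿⠒⠒⠴⠿⠒⠂
⠀⠀⠀⠀⠂⠴⣿⠒⠒⣿⣿⣿
⠀⠀⠀⠀⠒⣿⣾⠂⣿⠒⠒⣿
⠀⠀⠀⠀⠒⠿⣿⠴⠂⣿⠒⠿
⠀⠀⠀⠀⠒⣿⠂⠂⠒⠒⠂⠴
⠿⠿⠿⠿⠿⠿⠿⠿⠿⠿⠿⠿
⠿⠿⠿⠿⠿⠿⠿⠿⠿⠿⠿⠿
⠿⠿⠿⠿⠿⠿⠿⠿⠿⠿⠿⠿

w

⠀⠀⠀⠀⠀⠀⠀⠀⠀⠀⠀⠀
⠀⠀⠀⠀⠀⠀⠀⠀⠀⠀⠀⠀
⠀⠀⠀⠀⠀⠀⠀⠀⠀⠀⠀⠀
⠀⠀⠀⠀⠀⠀⠀⠀⠀⠀⠀⠀
⠀⠀⠀⠀⠒⠒⣿⠒⠒⠴⠿⠒
⠀⠀⠀⠀⠂⠂⠴⣿⠒⠒⣿⣿
⠀⠀⠀⠀⠿⠒⣾⠒⠂⣿⠒⠒
⠀⠀⠀⠀⠒⠒⠿⣿⠴⠂⣿⠒
⠀⠀⠀⠀⠒⠒⣿⠂⠂⠒⠒⠂
⠿⠿⠿⠿⠿⠿⠿⠿⠿⠿⠿⠿
⠿⠿⠿⠿⠿⠿⠿⠿⠿⠿⠿⠿
⠿⠿⠿⠿⠿⠿⠿⠿⠿⠿⠿⠿

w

⠀⠀⠀⠀⠀⠀⠀⠀⠀⠀⠀⠀
⠀⠀⠀⠀⠀⠀⠀⠀⠀⠀⠀⠀
⠀⠀⠀⠀⠀⠀⠀⠀⠀⠀⠀⠀
⠀⠀⠀⠀⠀⠀⠀⠀⠀⠀⠀⠀
⠀⠀⠀⠀⠒⠒⠒⣿⠒⠒⠴⠿
⠀⠀⠀⠀⠴⠂⠂⠴⣿⠒⠒⣿
⠀⠀⠀⠀⠒⠿⣾⣿⠒⠂⣿⠒
⠀⠀⠀⠀⣿⠒⠒⠿⣿⠴⠂⣿
⠀⠀⠀⠀⠒⠒⠒⣿⠂⠂⠒⠒
⠿⠿⠿⠿⠿⠿⠿⠿⠿⠿⠿⠿
⠿⠿⠿⠿⠿⠿⠿⠿⠿⠿⠿⠿
⠿⠿⠿⠿⠿⠿⠿⠿⠿⠿⠿⠿

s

⠀⠀⠀⠀⠀⠀⠀⠀⠀⠀⠀⠀
⠀⠀⠀⠀⠀⠀⠀⠀⠀⠀⠀⠀
⠀⠀⠀⠀⠀⠀⠀⠀⠀⠀⠀⠀
⠀⠀⠀⠀⠒⠒⠒⣿⠒⠒⠴⠿
⠀⠀⠀⠀⠴⠂⠂⠴⣿⠒⠒⣿
⠀⠀⠀⠀⠒⠿⠒⣿⠒⠂⣿⠒
⠀⠀⠀⠀⣿⠒⣾⠿⣿⠴⠂⣿
⠀⠀⠀⠀⠒⠒⠒⣿⠂⠂⠒⠒
⠿⠿⠿⠿⠿⠿⠿⠿⠿⠿⠿⠿
⠿⠿⠿⠿⠿⠿⠿⠿⠿⠿⠿⠿
⠿⠿⠿⠿⠿⠿⠿⠿⠿⠿⠿⠿
⠿⠿⠿⠿⠿⠿⠿⠿⠿⠿⠿⠿

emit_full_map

⠀⠀⠀⠀⠀⠀⠀⠀⠀⠀⠀⠀⠀⠀⠀⠀⠀⠀⠀⣿⠒⠒⣿⠒
⠒⠒⠒⣿⠒⠒⠴⠿⠒⠂⠴⠒⠂⠒⠒⠒⠴⣿⠿⠂⠒⠂⠂⠒
⠴⠂⠂⠴⣿⠒⠒⣿⣿⣿⠴⠒⣿⠴⣿⠒⠂⠴⣿⣿⠒⠒⠒⠒
⠒⠿⠒⣿⠒⠂⣿⠒⠒⣿⣿⠂⠒⠂⣿⠒⣿⠒⠒⠒⠒⠂⠂⠿
⣿⠒⣾⠿⣿⠴⠂⣿⠒⠿⠒⠒⣿⠂⠒⣿⠒⠒⠒⠿⠿⣿⠒⠒
⠒⠒⠒⣿⠂⠂⠒⠒⠂⠴⠿⠂⣿⣿⠂⠂⠂⠂⣿⣿⣿⠒⣿⠒

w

⠿⠀⠀⠀⠀⠀⠀⠀⠀⠀⠀⠀
⠿⠀⠀⠀⠀⠀⠀⠀⠀⠀⠀⠀
⠿⠀⠀⠀⠀⠀⠀⠀⠀⠀⠀⠀
⠿⠀⠀⠀⠀⠒⠒⠒⣿⠒⠒⠴
⠿⠀⠀⠀⠒⠴⠂⠂⠴⣿⠒⠒
⠿⠀⠀⠀⣿⠒⠿⠒⣿⠒⠂⣿
⠿⠀⠀⠀⠒⣿⣾⠒⠿⣿⠴⠂
⠿⠀⠀⠀⠒⠒⠒⠒⣿⠂⠂⠒
⠿⠿⠿⠿⠿⠿⠿⠿⠿⠿⠿⠿
⠿⠿⠿⠿⠿⠿⠿⠿⠿⠿⠿⠿
⠿⠿⠿⠿⠿⠿⠿⠿⠿⠿⠿⠿
⠿⠿⠿⠿⠿⠿⠿⠿⠿⠿⠿⠿

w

⠿⠿⠀⠀⠀⠀⠀⠀⠀⠀⠀⠀
⠿⠿⠀⠀⠀⠀⠀⠀⠀⠀⠀⠀
⠿⠿⠀⠀⠀⠀⠀⠀⠀⠀⠀⠀
⠿⠿⠀⠀⠀⠀⠒⠒⠒⣿⠒⠒
⠿⠿⠀⠀⠂⠒⠴⠂⠂⠴⣿⠒
⠿⠿⠀⠀⠒⣿⠒⠿⠒⣿⠒⠂
⠿⠿⠀⠀⠒⠒⣾⠒⠒⠿⣿⠴
⠿⠿⠀⠀⠒⠒⠒⠒⠒⣿⠂⠂
⠿⠿⠿⠿⠿⠿⠿⠿⠿⠿⠿⠿
⠿⠿⠿⠿⠿⠿⠿⠿⠿⠿⠿⠿
⠿⠿⠿⠿⠿⠿⠿⠿⠿⠿⠿⠿
⠿⠿⠿⠿⠿⠿⠿⠿⠿⠿⠿⠿

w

⠿⠿⠿⠀⠀⠀⠀⠀⠀⠀⠀⠀
⠿⠿⠿⠀⠀⠀⠀⠀⠀⠀⠀⠀
⠿⠿⠿⠀⠀⠀⠀⠀⠀⠀⠀⠀
⠿⠿⠿⠀⠀⠀⠀⠒⠒⠒⣿⠒
⠿⠿⠿⠀⠒⠂⠒⠴⠂⠂⠴⣿
⠿⠿⠿⠀⠴⠒⣿⠒⠿⠒⣿⠒
⠿⠿⠿⠀⠒⠒⣾⣿⠒⠒⠿⣿
⠿⠿⠿⠀⠒⠒⠒⠒⠒⠒⣿⠂
⠿⠿⠿⠿⠿⠿⠿⠿⠿⠿⠿⠿
⠿⠿⠿⠿⠿⠿⠿⠿⠿⠿⠿⠿
⠿⠿⠿⠿⠿⠿⠿⠿⠿⠿⠿⠿
⠿⠿⠿⠿⠿⠿⠿⠿⠿⠿⠿⠿

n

⠿⠿⠿⠀⠀⠀⠀⠀⠀⠀⠀⠀
⠿⠿⠿⠀⠀⠀⠀⠀⠀⠀⠀⠀
⠿⠿⠿⠀⠀⠀⠀⠀⠀⠀⠀⠀
⠿⠿⠿⠀⠀⠀⠀⠀⠀⠀⠀⠀
⠿⠿⠿⠀⣿⣿⣿⠒⠒⠒⣿⠒
⠿⠿⠿⠀⠒⠂⠒⠴⠂⠂⠴⣿
⠿⠿⠿⠀⠴⠒⣾⠒⠿⠒⣿⠒
⠿⠿⠿⠀⠒⠒⠒⣿⠒⠒⠿⣿
⠿⠿⠿⠀⠒⠒⠒⠒⠒⠒⣿⠂
⠿⠿⠿⠿⠿⠿⠿⠿⠿⠿⠿⠿
⠿⠿⠿⠿⠿⠿⠿⠿⠿⠿⠿⠿
⠿⠿⠿⠿⠿⠿⠿⠿⠿⠿⠿⠿

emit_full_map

⠀⠀⠀⠀⠀⠀⠀⠀⠀⠀⠀⠀⠀⠀⠀⠀⠀⠀⠀⠀⠀⠀⣿⠒⠒⣿⠒
⣿⣿⣿⠒⠒⠒⣿⠒⠒⠴⠿⠒⠂⠴⠒⠂⠒⠒⠒⠴⣿⠿⠂⠒⠂⠂⠒
⠒⠂⠒⠴⠂⠂⠴⣿⠒⠒⣿⣿⣿⠴⠒⣿⠴⣿⠒⠂⠴⣿⣿⠒⠒⠒⠒
⠴⠒⣾⠒⠿⠒⣿⠒⠂⣿⠒⠒⣿⣿⠂⠒⠂⣿⠒⣿⠒⠒⠒⠒⠂⠂⠿
⠒⠒⠒⣿⠒⠒⠿⣿⠴⠂⣿⠒⠿⠒⠒⣿⠂⠒⣿⠒⠒⠒⠿⠿⣿⠒⠒
⠒⠒⠒⠒⠒⠒⣿⠂⠂⠒⠒⠂⠴⠿⠂⣿⣿⠂⠂⠂⠂⣿⣿⣿⠒⣿⠒


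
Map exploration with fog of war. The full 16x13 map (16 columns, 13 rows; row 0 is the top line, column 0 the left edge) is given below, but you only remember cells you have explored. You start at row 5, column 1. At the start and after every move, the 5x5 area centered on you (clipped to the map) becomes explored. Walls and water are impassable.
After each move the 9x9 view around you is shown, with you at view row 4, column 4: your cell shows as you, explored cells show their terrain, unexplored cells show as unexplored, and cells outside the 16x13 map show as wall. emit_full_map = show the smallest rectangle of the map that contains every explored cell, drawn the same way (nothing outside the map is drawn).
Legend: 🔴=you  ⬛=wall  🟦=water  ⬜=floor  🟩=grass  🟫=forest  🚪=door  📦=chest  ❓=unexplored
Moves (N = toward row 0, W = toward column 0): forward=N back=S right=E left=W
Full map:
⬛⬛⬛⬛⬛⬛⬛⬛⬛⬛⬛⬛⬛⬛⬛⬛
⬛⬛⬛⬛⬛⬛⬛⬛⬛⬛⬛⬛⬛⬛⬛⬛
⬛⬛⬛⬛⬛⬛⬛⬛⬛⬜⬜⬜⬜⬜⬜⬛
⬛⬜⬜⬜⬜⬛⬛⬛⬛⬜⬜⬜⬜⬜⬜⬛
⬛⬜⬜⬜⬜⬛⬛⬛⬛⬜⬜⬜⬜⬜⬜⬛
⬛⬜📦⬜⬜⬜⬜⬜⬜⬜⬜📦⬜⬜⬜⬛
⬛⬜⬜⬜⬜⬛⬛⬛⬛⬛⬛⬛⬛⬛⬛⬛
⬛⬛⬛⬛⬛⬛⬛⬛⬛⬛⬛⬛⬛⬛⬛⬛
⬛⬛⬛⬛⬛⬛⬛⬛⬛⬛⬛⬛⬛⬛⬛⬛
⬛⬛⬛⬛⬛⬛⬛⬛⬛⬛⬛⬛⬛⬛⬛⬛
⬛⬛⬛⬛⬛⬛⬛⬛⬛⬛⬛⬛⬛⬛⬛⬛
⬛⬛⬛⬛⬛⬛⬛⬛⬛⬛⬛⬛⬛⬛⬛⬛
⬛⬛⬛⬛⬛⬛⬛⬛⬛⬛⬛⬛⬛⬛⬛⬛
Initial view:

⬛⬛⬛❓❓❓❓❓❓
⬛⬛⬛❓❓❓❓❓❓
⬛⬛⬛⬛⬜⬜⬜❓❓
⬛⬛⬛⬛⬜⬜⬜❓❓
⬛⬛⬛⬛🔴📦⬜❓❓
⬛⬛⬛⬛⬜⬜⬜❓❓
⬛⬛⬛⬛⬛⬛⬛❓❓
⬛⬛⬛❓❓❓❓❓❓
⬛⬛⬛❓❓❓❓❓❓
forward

⬛⬛⬛❓❓❓❓❓❓
⬛⬛⬛❓❓❓❓❓❓
⬛⬛⬛⬛⬛⬛⬛❓❓
⬛⬛⬛⬛⬜⬜⬜❓❓
⬛⬛⬛⬛🔴⬜⬜❓❓
⬛⬛⬛⬛⬜📦⬜❓❓
⬛⬛⬛⬛⬜⬜⬜❓❓
⬛⬛⬛⬛⬛⬛⬛❓❓
⬛⬛⬛❓❓❓❓❓❓

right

⬛⬛❓❓❓❓❓❓❓
⬛⬛❓❓❓❓❓❓❓
⬛⬛⬛⬛⬛⬛⬛❓❓
⬛⬛⬛⬜⬜⬜⬜❓❓
⬛⬛⬛⬜🔴⬜⬜❓❓
⬛⬛⬛⬜📦⬜⬜❓❓
⬛⬛⬛⬜⬜⬜⬜❓❓
⬛⬛⬛⬛⬛⬛❓❓❓
⬛⬛❓❓❓❓❓❓❓

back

⬛⬛❓❓❓❓❓❓❓
⬛⬛⬛⬛⬛⬛⬛❓❓
⬛⬛⬛⬜⬜⬜⬜❓❓
⬛⬛⬛⬜⬜⬜⬜❓❓
⬛⬛⬛⬜🔴⬜⬜❓❓
⬛⬛⬛⬜⬜⬜⬜❓❓
⬛⬛⬛⬛⬛⬛⬛❓❓
⬛⬛❓❓❓❓❓❓❓
⬛⬛❓❓❓❓❓❓❓

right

⬛❓❓❓❓❓❓❓❓
⬛⬛⬛⬛⬛⬛❓❓❓
⬛⬛⬜⬜⬜⬜⬛❓❓
⬛⬛⬜⬜⬜⬜⬛❓❓
⬛⬛⬜📦🔴⬜⬜❓❓
⬛⬛⬜⬜⬜⬜⬛❓❓
⬛⬛⬛⬛⬛⬛⬛❓❓
⬛❓❓❓❓❓❓❓❓
⬛❓❓❓❓❓❓❓❓

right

❓❓❓❓❓❓❓❓❓
⬛⬛⬛⬛⬛❓❓❓❓
⬛⬜⬜⬜⬜⬛⬛❓❓
⬛⬜⬜⬜⬜⬛⬛❓❓
⬛⬜📦⬜🔴⬜⬜❓❓
⬛⬜⬜⬜⬜⬛⬛❓❓
⬛⬛⬛⬛⬛⬛⬛❓❓
❓❓❓❓❓❓❓❓❓
❓❓❓❓❓❓❓❓❓

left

⬛❓❓❓❓❓❓❓❓
⬛⬛⬛⬛⬛⬛❓❓❓
⬛⬛⬜⬜⬜⬜⬛⬛❓
⬛⬛⬜⬜⬜⬜⬛⬛❓
⬛⬛⬜📦🔴⬜⬜⬜❓
⬛⬛⬜⬜⬜⬜⬛⬛❓
⬛⬛⬛⬛⬛⬛⬛⬛❓
⬛❓❓❓❓❓❓❓❓
⬛❓❓❓❓❓❓❓❓

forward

⬛❓❓❓❓❓❓❓❓
⬛❓❓❓❓❓❓❓❓
⬛⬛⬛⬛⬛⬛⬛❓❓
⬛⬛⬜⬜⬜⬜⬛⬛❓
⬛⬛⬜⬜🔴⬜⬛⬛❓
⬛⬛⬜📦⬜⬜⬜⬜❓
⬛⬛⬜⬜⬜⬜⬛⬛❓
⬛⬛⬛⬛⬛⬛⬛⬛❓
⬛❓❓❓❓❓❓❓❓

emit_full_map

⬛⬛⬛⬛⬛⬛❓
⬛⬜⬜⬜⬜⬛⬛
⬛⬜⬜🔴⬜⬛⬛
⬛⬜📦⬜⬜⬜⬜
⬛⬜⬜⬜⬜⬛⬛
⬛⬛⬛⬛⬛⬛⬛


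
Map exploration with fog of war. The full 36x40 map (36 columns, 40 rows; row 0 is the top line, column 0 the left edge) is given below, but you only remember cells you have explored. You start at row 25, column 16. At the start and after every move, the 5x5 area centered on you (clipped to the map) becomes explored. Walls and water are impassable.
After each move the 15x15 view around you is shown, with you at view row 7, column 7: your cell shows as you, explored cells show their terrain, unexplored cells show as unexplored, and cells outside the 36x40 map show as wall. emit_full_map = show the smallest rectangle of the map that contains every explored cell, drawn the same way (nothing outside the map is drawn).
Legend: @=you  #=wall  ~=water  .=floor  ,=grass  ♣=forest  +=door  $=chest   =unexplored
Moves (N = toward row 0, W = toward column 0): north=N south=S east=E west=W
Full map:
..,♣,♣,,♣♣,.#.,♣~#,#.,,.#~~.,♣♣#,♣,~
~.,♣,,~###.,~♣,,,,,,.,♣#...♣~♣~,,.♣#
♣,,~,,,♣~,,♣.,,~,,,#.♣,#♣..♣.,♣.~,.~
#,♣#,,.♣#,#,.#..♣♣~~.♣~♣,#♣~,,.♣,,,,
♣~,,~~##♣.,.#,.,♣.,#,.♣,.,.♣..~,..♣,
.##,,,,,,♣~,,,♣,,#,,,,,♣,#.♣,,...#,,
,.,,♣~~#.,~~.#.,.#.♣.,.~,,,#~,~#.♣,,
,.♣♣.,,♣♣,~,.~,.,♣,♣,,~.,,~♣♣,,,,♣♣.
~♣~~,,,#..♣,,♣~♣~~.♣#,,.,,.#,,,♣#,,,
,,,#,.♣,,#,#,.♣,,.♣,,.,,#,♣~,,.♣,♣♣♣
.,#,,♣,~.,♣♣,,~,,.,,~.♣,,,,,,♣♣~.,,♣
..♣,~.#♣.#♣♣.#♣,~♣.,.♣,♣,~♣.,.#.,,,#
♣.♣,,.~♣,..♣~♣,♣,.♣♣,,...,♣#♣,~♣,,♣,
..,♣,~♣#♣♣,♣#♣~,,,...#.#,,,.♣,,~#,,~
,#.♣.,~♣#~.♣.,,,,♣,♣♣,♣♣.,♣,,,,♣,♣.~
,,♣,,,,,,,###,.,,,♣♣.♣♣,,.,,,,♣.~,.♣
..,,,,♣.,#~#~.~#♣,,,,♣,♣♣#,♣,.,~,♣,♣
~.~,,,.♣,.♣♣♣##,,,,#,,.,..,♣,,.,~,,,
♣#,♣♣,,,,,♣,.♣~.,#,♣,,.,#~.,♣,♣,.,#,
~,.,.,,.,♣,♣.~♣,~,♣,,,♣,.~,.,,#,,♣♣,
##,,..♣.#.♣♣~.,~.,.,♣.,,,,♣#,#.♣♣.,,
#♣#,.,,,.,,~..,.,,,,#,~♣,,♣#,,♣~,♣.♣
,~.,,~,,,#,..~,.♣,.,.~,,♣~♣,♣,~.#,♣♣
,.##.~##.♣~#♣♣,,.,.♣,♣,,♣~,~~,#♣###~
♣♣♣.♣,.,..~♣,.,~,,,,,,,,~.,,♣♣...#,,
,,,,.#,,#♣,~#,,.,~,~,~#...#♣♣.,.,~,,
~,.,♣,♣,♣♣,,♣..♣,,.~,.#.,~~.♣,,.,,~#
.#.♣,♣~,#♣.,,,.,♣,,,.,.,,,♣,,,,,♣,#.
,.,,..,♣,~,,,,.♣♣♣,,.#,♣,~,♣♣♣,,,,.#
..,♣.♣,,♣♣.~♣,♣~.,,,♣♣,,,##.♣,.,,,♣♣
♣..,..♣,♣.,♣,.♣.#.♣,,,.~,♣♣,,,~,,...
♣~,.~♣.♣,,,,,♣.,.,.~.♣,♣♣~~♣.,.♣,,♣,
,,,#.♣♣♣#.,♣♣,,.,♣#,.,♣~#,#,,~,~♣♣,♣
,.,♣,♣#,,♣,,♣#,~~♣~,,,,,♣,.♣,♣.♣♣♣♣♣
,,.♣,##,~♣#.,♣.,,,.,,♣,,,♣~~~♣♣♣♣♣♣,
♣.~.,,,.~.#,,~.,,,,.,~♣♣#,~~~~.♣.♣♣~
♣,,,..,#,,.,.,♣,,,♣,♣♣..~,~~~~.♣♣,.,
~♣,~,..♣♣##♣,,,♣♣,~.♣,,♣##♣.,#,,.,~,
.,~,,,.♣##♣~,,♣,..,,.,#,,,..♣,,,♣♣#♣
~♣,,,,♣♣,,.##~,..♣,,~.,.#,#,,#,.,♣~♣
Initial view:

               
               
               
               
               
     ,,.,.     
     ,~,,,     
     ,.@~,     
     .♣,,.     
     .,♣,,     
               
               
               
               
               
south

               
               
               
               
     ,,.,.     
     ,~,,,     
     ,.,~,     
     .♣@,.     
     .,♣,,     
     .♣♣♣,     
               
               
               
               
               

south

               
               
               
     ,,.,.     
     ,~,,,     
     ,.,~,     
     .♣,,.     
     .,@,,     
     .♣♣♣,     
     ♣~.,,     
               
               
               
               
               

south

               
               
     ,,.,.     
     ,~,,,     
     ,.,~,     
     .♣,,.     
     .,♣,,     
     .♣@♣,     
     ♣~.,,     
     ♣.#.♣     
               
               
               
               
               

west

               
               
      ,,.,.    
      ,~,,,    
      ,.,~,    
     ..♣,,.    
     ,.,♣,,    
     ,.@♣♣,    
     ,♣~.,,    
     .♣.#.♣    
               
               
               
               
               

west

               
               
       ,,.,.   
       ,~,,,   
       ,.,~,   
     ♣..♣,,.   
     ,,.,♣,,   
     ,,@♣♣♣,   
     ♣,♣~.,,   
     ,.♣.#.♣   
               
               
               
               
               

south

               
       ,,.,.   
       ,~,,,   
       ,.,~,   
     ♣..♣,,.   
     ,,.,♣,,   
     ,,.♣♣♣,   
     ♣,@~.,,   
     ,.♣.#.♣   
     ,♣.,.     
               
               
               
               
               

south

       ,,.,.   
       ,~,,,   
       ,.,~,   
     ♣..♣,,.   
     ,,.,♣,,   
     ,,.♣♣♣,   
     ♣,♣~.,,   
     ,.@.#.♣   
     ,♣.,.     
     ♣,,.,     
               
               
               
               
               

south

       ,~,,,   
       ,.,~,   
     ♣..♣,,.   
     ,,.,♣,,   
     ,,.♣♣♣,   
     ♣,♣~.,,   
     ,.♣.#.♣   
     ,♣@,.     
     ♣,,.,     
     ♣#,~~     
               
               
               
               
               

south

       ,.,~,   
     ♣..♣,,.   
     ,,.,♣,,   
     ,,.♣♣♣,   
     ♣,♣~.,,   
     ,.♣.#.♣   
     ,♣.,.     
     ♣,@.,     
     ♣#,~~     
     ,♣.,,     
               
               
               
               
               

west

        ,.,~,  
      ♣..♣,,.  
      ,,.,♣,,  
      ,,.♣♣♣,  
      ♣,♣~.,,  
     ♣,.♣.#.♣  
     ,,♣.,.    
     ♣♣@,.,    
     ,♣#,~~    
     .,♣.,,    
               
               
               
               
               

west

         ,.,~, 
       ♣..♣,,. 
       ,,.,♣,, 
       ,,.♣♣♣, 
       ♣,♣~.,, 
     ,♣,.♣.#.♣ 
     ,,,♣.,.   
     ,♣@,,.,   
     ,,♣#,~~   
     #.,♣.,,   
               
               
               
               
               

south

       ♣..♣,,. 
       ,,.,♣,, 
       ,,.♣♣♣, 
       ♣,♣~.,, 
     ,♣,.♣.#.♣ 
     ,,,♣.,.   
     ,♣♣,,.,   
     ,,@#,~~   
     #.,♣.,,   
     #,,~.     
               
               
               
               
###############

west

        ♣..♣,,.
        ,,.,♣,,
        ,,.♣♣♣,
        ♣,♣~.,,
      ,♣,.♣.#.♣
     ,,,,♣.,.  
     .,♣♣,,.,  
     ♣,@♣#,~~  
     ♣#.,♣.,,  
     .#,,~.    
               
               
               
               
###############

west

         ♣..♣,,
         ,,.,♣,
         ,,.♣♣♣
         ♣,♣~.,
       ,♣,.♣.#.
     ,,,,,♣.,. 
     #.,♣♣,,., 
     ,♣@,♣#,~~ 
     ~♣#.,♣.,, 
     ~.#,,~.   
               
               
               
               
###############

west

          ♣..♣,
          ,,.,♣
          ,,.♣♣
          ♣,♣~.
        ,♣,.♣.#
     ♣,,,,,♣.,.
     ♣#.,♣♣,,.,
     ,,@,,♣#,~~
     ,~♣#.,♣.,,
     .~.#,,~.  
               
               
               
               
###############

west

           ♣..♣
           ,,.,
           ,,.♣
           ♣,♣~
         ,♣,.♣.
     .♣,,,,,♣.,
     ♣♣#.,♣♣,,.
     #,@♣,,♣#,~
     #,~♣#.,♣.,
     ,.~.#,,~. 
               
               
               
               
###############

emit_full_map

        ,,.,.
        ,~,,,
        ,.,~,
      ♣..♣,,.
      ,,.,♣,,
      ,,.♣♣♣,
      ♣,♣~.,,
    ,♣,.♣.#.♣
.♣,,,,,♣.,.  
♣♣#.,♣♣,,.,  
#,@♣,,♣#,~~  
#,~♣#.,♣.,,  
,.~.#,,~.    
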